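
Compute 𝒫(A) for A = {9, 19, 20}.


|A| = 3, so |P(A)| = 2^3 = 8
Enumerate subsets by cardinality (0 to 3):
∅, {9}, {19}, {20}, {9, 19}, {9, 20}, {19, 20}, {9, 19, 20}

P(A) has 8 subsets: ∅, {9}, {19}, {20}, {9, 19}, {9, 20}, {19, 20}, {9, 19, 20}


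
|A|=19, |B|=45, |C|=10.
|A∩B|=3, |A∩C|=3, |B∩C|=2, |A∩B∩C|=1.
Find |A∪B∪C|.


|A∪B∪C| = |A|+|B|+|C| - |A∩B|-|A∩C|-|B∩C| + |A∩B∩C|
= 19+45+10 - 3-3-2 + 1
= 74 - 8 + 1
= 67

|A ∪ B ∪ C| = 67


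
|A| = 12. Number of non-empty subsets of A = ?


Total subsets = 2^n = 2^12 = 4096
Non-empty subsets exclude the empty set: 2^n - 1
= 4096 - 1
= 4095

Number of non-empty subsets = 4095


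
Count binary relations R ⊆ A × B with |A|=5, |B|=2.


A relation from A to B is any subset of A × B.
|A × B| = 5 × 2 = 10
# relations = 2^|A × B| = 2^10 = 1024

Number of relations = 1024


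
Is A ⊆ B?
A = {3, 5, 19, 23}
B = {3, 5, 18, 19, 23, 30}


A ⊆ B means every element of A is in B.
All elements of A are in B.
So A ⊆ B.

Yes, A ⊆ B


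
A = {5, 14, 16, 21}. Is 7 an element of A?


A = {5, 14, 16, 21}
Checking if 7 is in A
7 is not in A → False

7 ∉ A


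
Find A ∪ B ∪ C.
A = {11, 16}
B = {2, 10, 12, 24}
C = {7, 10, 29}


A ∪ B = {2, 10, 11, 12, 16, 24}
(A ∪ B) ∪ C = {2, 7, 10, 11, 12, 16, 24, 29}

A ∪ B ∪ C = {2, 7, 10, 11, 12, 16, 24, 29}


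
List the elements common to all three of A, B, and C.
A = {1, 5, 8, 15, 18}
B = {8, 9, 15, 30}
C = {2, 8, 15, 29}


A ∩ B = {8, 15}
(A ∩ B) ∩ C = {8, 15}

A ∩ B ∩ C = {8, 15}


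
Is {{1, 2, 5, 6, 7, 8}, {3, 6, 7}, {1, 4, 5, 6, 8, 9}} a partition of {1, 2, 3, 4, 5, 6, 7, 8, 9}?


A partition requires: (1) non-empty parts, (2) pairwise disjoint, (3) union = U
Parts: {1, 2, 5, 6, 7, 8}, {3, 6, 7}, {1, 4, 5, 6, 8, 9}
Union of parts: {1, 2, 3, 4, 5, 6, 7, 8, 9}
U = {1, 2, 3, 4, 5, 6, 7, 8, 9}
All non-empty? True
Pairwise disjoint? False
Covers U? True

No, not a valid partition


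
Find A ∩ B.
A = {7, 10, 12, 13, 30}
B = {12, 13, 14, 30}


A ∩ B = elements in both A and B
A = {7, 10, 12, 13, 30}
B = {12, 13, 14, 30}
A ∩ B = {12, 13, 30}

A ∩ B = {12, 13, 30}


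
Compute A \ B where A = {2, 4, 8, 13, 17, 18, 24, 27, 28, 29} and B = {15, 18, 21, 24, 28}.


A \ B = elements in A but not in B
A = {2, 4, 8, 13, 17, 18, 24, 27, 28, 29}
B = {15, 18, 21, 24, 28}
Remove from A any elements in B
A \ B = {2, 4, 8, 13, 17, 27, 29}

A \ B = {2, 4, 8, 13, 17, 27, 29}


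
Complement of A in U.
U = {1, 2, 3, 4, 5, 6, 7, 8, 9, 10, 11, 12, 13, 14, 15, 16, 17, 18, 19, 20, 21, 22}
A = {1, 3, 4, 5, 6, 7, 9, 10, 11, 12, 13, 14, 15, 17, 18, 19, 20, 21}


Aᶜ = U \ A = elements in U but not in A
U = {1, 2, 3, 4, 5, 6, 7, 8, 9, 10, 11, 12, 13, 14, 15, 16, 17, 18, 19, 20, 21, 22}
A = {1, 3, 4, 5, 6, 7, 9, 10, 11, 12, 13, 14, 15, 17, 18, 19, 20, 21}
Aᶜ = {2, 8, 16, 22}

Aᶜ = {2, 8, 16, 22}


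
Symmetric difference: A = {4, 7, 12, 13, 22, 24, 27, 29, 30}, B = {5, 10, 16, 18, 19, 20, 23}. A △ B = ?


A △ B = (A \ B) ∪ (B \ A) = elements in exactly one of A or B
A \ B = {4, 7, 12, 13, 22, 24, 27, 29, 30}
B \ A = {5, 10, 16, 18, 19, 20, 23}
A △ B = {4, 5, 7, 10, 12, 13, 16, 18, 19, 20, 22, 23, 24, 27, 29, 30}

A △ B = {4, 5, 7, 10, 12, 13, 16, 18, 19, 20, 22, 23, 24, 27, 29, 30}


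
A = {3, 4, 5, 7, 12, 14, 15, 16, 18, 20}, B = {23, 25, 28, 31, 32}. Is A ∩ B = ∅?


Disjoint means A ∩ B = ∅.
A ∩ B = ∅
A ∩ B = ∅, so A and B are disjoint.

Yes, A and B are disjoint


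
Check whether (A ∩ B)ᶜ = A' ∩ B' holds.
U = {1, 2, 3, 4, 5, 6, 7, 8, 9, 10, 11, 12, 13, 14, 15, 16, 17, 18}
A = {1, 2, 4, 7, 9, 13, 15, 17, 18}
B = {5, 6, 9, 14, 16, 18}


LHS: A ∩ B = {9, 18}
(A ∩ B)' = U \ (A ∩ B) = {1, 2, 3, 4, 5, 6, 7, 8, 10, 11, 12, 13, 14, 15, 16, 17}
A' = {3, 5, 6, 8, 10, 11, 12, 14, 16}, B' = {1, 2, 3, 4, 7, 8, 10, 11, 12, 13, 15, 17}
Claimed RHS: A' ∩ B' = {3, 8, 10, 11, 12}
Identity is INVALID: LHS = {1, 2, 3, 4, 5, 6, 7, 8, 10, 11, 12, 13, 14, 15, 16, 17} but the RHS claimed here equals {3, 8, 10, 11, 12}. The correct form is (A ∩ B)' = A' ∪ B'.

Identity is invalid: (A ∩ B)' = {1, 2, 3, 4, 5, 6, 7, 8, 10, 11, 12, 13, 14, 15, 16, 17} but A' ∩ B' = {3, 8, 10, 11, 12}. The correct De Morgan law is (A ∩ B)' = A' ∪ B'.


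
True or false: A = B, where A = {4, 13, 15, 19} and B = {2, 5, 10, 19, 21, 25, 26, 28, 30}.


Two sets are equal iff they have exactly the same elements.
A = {4, 13, 15, 19}
B = {2, 5, 10, 19, 21, 25, 26, 28, 30}
Differences: {2, 4, 5, 10, 13, 15, 21, 25, 26, 28, 30}
A ≠ B

No, A ≠ B


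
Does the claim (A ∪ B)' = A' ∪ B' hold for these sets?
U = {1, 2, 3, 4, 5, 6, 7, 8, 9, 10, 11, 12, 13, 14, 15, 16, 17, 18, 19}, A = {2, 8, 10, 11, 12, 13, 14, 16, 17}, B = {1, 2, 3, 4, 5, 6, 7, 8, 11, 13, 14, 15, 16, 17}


LHS: A ∪ B = {1, 2, 3, 4, 5, 6, 7, 8, 10, 11, 12, 13, 14, 15, 16, 17}
(A ∪ B)' = U \ (A ∪ B) = {9, 18, 19}
A' = {1, 3, 4, 5, 6, 7, 9, 15, 18, 19}, B' = {9, 10, 12, 18, 19}
Claimed RHS: A' ∪ B' = {1, 3, 4, 5, 6, 7, 9, 10, 12, 15, 18, 19}
Identity is INVALID: LHS = {9, 18, 19} but the RHS claimed here equals {1, 3, 4, 5, 6, 7, 9, 10, 12, 15, 18, 19}. The correct form is (A ∪ B)' = A' ∩ B'.

Identity is invalid: (A ∪ B)' = {9, 18, 19} but A' ∪ B' = {1, 3, 4, 5, 6, 7, 9, 10, 12, 15, 18, 19}. The correct De Morgan law is (A ∪ B)' = A' ∩ B'.


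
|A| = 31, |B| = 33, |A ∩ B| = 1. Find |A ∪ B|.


|A ∪ B| = |A| + |B| - |A ∩ B|
= 31 + 33 - 1
= 63

|A ∪ B| = 63


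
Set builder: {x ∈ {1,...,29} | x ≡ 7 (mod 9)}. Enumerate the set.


Checking each candidate:
Condition: x in {1,...,29} with x ≡ 7 (mod 9)
Result = {7, 16, 25}

{7, 16, 25}


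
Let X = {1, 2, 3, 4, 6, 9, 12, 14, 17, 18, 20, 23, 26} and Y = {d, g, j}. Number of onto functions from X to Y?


n = |X| = 13, k = |Y| = 3. Surjections via inclusion-exclusion:
S(n,k) = Σ(-1)^i × C(k,i) × (k-i)^n, i=0 to k
i=0: (-1)^0×C(3,0)×3^13 = 1594323
i=1: (-1)^1×C(3,1)×2^13 = -24576
i=2: (-1)^2×C(3,2)×1^13 = 3
i=3: (-1)^3×C(3,3)×0^13 = 0
Total = 1569750

Number of surjections = 1569750


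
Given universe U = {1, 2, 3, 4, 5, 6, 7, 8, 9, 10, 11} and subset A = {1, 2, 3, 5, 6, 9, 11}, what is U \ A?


Aᶜ = U \ A = elements in U but not in A
U = {1, 2, 3, 4, 5, 6, 7, 8, 9, 10, 11}
A = {1, 2, 3, 5, 6, 9, 11}
Aᶜ = {4, 7, 8, 10}

Aᶜ = {4, 7, 8, 10}


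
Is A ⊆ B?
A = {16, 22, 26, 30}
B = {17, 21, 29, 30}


A ⊆ B means every element of A is in B.
Elements in A not in B: {16, 22, 26}
So A ⊄ B.

No, A ⊄ B


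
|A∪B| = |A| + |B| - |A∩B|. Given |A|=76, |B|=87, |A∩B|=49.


|A ∪ B| = |A| + |B| - |A ∩ B|
= 76 + 87 - 49
= 114

|A ∪ B| = 114


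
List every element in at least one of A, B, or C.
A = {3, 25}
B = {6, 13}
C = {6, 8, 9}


A ∪ B = {3, 6, 13, 25}
(A ∪ B) ∪ C = {3, 6, 8, 9, 13, 25}

A ∪ B ∪ C = {3, 6, 8, 9, 13, 25}


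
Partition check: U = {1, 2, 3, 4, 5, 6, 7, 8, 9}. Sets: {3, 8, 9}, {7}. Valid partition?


A partition requires: (1) non-empty parts, (2) pairwise disjoint, (3) union = U
Parts: {3, 8, 9}, {7}
Union of parts: {3, 7, 8, 9}
U = {1, 2, 3, 4, 5, 6, 7, 8, 9}
All non-empty? True
Pairwise disjoint? True
Covers U? False

No, not a valid partition


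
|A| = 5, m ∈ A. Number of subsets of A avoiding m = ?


Subsets of A avoiding m are subsets of A \ {m}, which has 4 elements.
Count = 2^(n-1) = 2^4
= 16

Number of subsets avoiding m = 16


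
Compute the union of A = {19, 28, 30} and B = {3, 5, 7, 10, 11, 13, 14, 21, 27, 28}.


A ∪ B = all elements in A or B (or both)
A = {19, 28, 30}
B = {3, 5, 7, 10, 11, 13, 14, 21, 27, 28}
A ∪ B = {3, 5, 7, 10, 11, 13, 14, 19, 21, 27, 28, 30}

A ∪ B = {3, 5, 7, 10, 11, 13, 14, 19, 21, 27, 28, 30}


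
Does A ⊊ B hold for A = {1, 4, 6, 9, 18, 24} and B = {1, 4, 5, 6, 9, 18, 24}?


A ⊂ B requires: A ⊆ B AND A ≠ B.
A ⊆ B? Yes
A = B? No
A ⊂ B: Yes (A is a proper subset of B)

Yes, A ⊂ B


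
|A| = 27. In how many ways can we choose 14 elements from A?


C(n,k) = n! / (k!(n-k)!)
C(27,14) = 27! / (14!13!)
= 20058300

C(27,14) = 20058300


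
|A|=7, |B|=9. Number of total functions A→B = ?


Each of |A| = 7 inputs maps to any of |B| = 9 outputs.
# functions = |B|^|A| = 9^7
= 4782969

Number of functions = 4782969


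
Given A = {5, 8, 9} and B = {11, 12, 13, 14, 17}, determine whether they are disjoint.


Disjoint means A ∩ B = ∅.
A ∩ B = ∅
A ∩ B = ∅, so A and B are disjoint.

Yes, A and B are disjoint


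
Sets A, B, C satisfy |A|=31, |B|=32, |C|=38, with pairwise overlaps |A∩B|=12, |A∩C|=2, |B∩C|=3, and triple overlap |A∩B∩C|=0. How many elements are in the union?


|A∪B∪C| = |A|+|B|+|C| - |A∩B|-|A∩C|-|B∩C| + |A∩B∩C|
= 31+32+38 - 12-2-3 + 0
= 101 - 17 + 0
= 84

|A ∪ B ∪ C| = 84


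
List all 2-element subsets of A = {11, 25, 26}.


|A| = 3, so A has C(3,2) = 3 subsets of size 2.
Enumerate by choosing 2 elements from A at a time:
{11, 25}, {11, 26}, {25, 26}

2-element subsets (3 total): {11, 25}, {11, 26}, {25, 26}


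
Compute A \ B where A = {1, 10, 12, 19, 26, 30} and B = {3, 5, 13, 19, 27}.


A \ B = elements in A but not in B
A = {1, 10, 12, 19, 26, 30}
B = {3, 5, 13, 19, 27}
Remove from A any elements in B
A \ B = {1, 10, 12, 26, 30}

A \ B = {1, 10, 12, 26, 30}


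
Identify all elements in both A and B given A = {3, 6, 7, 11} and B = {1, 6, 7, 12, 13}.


A = {3, 6, 7, 11}
B = {1, 6, 7, 12, 13}
Region: in both A and B
Elements: {6, 7}

Elements in both A and B: {6, 7}


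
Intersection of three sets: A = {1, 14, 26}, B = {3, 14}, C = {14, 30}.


A ∩ B = {14}
(A ∩ B) ∩ C = {14}

A ∩ B ∩ C = {14}


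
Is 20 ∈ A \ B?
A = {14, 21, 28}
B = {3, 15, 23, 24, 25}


A = {14, 21, 28}, B = {3, 15, 23, 24, 25}
A \ B = elements in A but not in B
A \ B = {14, 21, 28}
Checking if 20 ∈ A \ B
20 is not in A \ B → False

20 ∉ A \ B


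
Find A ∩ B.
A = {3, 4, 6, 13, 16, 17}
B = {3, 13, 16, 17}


A ∩ B = elements in both A and B
A = {3, 4, 6, 13, 16, 17}
B = {3, 13, 16, 17}
A ∩ B = {3, 13, 16, 17}

A ∩ B = {3, 13, 16, 17}


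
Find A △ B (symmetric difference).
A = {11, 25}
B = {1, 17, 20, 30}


A △ B = (A \ B) ∪ (B \ A) = elements in exactly one of A or B
A \ B = {11, 25}
B \ A = {1, 17, 20, 30}
A △ B = {1, 11, 17, 20, 25, 30}

A △ B = {1, 11, 17, 20, 25, 30}


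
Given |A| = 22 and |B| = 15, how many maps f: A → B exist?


Each of |A| = 22 inputs maps to any of |B| = 15 outputs.
# functions = |B|^|A| = 15^22
= 74818276426792144775390625

Number of functions = 74818276426792144775390625


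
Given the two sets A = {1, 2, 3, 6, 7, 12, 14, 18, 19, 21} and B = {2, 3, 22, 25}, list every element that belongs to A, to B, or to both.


A ∪ B = all elements in A or B (or both)
A = {1, 2, 3, 6, 7, 12, 14, 18, 19, 21}
B = {2, 3, 22, 25}
A ∪ B = {1, 2, 3, 6, 7, 12, 14, 18, 19, 21, 22, 25}

A ∪ B = {1, 2, 3, 6, 7, 12, 14, 18, 19, 21, 22, 25}


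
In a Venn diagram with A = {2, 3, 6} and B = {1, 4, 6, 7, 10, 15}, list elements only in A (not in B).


A = {2, 3, 6}
B = {1, 4, 6, 7, 10, 15}
Region: only in A (not in B)
Elements: {2, 3}

Elements only in A (not in B): {2, 3}


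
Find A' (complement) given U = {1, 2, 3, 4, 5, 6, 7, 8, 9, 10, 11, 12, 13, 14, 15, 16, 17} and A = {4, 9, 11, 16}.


Aᶜ = U \ A = elements in U but not in A
U = {1, 2, 3, 4, 5, 6, 7, 8, 9, 10, 11, 12, 13, 14, 15, 16, 17}
A = {4, 9, 11, 16}
Aᶜ = {1, 2, 3, 5, 6, 7, 8, 10, 12, 13, 14, 15, 17}

Aᶜ = {1, 2, 3, 5, 6, 7, 8, 10, 12, 13, 14, 15, 17}


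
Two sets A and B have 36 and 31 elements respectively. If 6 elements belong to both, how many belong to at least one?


|A ∪ B| = |A| + |B| - |A ∩ B|
= 36 + 31 - 6
= 61

|A ∪ B| = 61


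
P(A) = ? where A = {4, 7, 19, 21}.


|A| = 4, so |P(A)| = 2^4 = 16
Enumerate subsets by cardinality (0 to 4):
∅, {4}, {7}, {19}, {21}, {4, 7}, {4, 19}, {4, 21}, {7, 19}, {7, 21}, {19, 21}, {4, 7, 19}, {4, 7, 21}, {4, 19, 21}, {7, 19, 21}, {4, 7, 19, 21}

P(A) has 16 subsets: ∅, {4}, {7}, {19}, {21}, {4, 7}, {4, 19}, {4, 21}, {7, 19}, {7, 21}, {19, 21}, {4, 7, 19}, {4, 7, 21}, {4, 19, 21}, {7, 19, 21}, {4, 7, 19, 21}


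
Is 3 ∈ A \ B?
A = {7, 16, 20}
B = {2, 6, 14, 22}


A = {7, 16, 20}, B = {2, 6, 14, 22}
A \ B = elements in A but not in B
A \ B = {7, 16, 20}
Checking if 3 ∈ A \ B
3 is not in A \ B → False

3 ∉ A \ B


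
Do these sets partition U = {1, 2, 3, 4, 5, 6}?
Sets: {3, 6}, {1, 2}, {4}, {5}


A partition requires: (1) non-empty parts, (2) pairwise disjoint, (3) union = U
Parts: {3, 6}, {1, 2}, {4}, {5}
Union of parts: {1, 2, 3, 4, 5, 6}
U = {1, 2, 3, 4, 5, 6}
All non-empty? True
Pairwise disjoint? True
Covers U? True

Yes, valid partition


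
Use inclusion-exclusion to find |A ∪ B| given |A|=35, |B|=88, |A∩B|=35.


|A ∪ B| = |A| + |B| - |A ∩ B|
= 35 + 88 - 35
= 88

|A ∪ B| = 88


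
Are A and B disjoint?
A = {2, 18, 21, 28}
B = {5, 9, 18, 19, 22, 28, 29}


Disjoint means A ∩ B = ∅.
A ∩ B = {18, 28}
A ∩ B ≠ ∅, so A and B are NOT disjoint.

No, A and B are not disjoint (A ∩ B = {18, 28})


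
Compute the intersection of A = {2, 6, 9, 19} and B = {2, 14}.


A ∩ B = elements in both A and B
A = {2, 6, 9, 19}
B = {2, 14}
A ∩ B = {2}

A ∩ B = {2}


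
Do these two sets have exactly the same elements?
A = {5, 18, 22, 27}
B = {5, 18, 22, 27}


Two sets are equal iff they have exactly the same elements.
A = {5, 18, 22, 27}
B = {5, 18, 22, 27}
Same elements → A = B

Yes, A = B


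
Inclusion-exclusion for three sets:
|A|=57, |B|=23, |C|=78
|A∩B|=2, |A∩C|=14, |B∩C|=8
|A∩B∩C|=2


|A∪B∪C| = |A|+|B|+|C| - |A∩B|-|A∩C|-|B∩C| + |A∩B∩C|
= 57+23+78 - 2-14-8 + 2
= 158 - 24 + 2
= 136

|A ∪ B ∪ C| = 136


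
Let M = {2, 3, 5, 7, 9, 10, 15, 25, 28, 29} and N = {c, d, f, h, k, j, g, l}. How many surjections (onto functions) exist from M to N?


n = |M| = 10, k = |N| = 8. Surjections via inclusion-exclusion:
S(n,k) = Σ(-1)^i × C(k,i) × (k-i)^n, i=0 to k
i=0: (-1)^0×C(8,0)×8^10 = 1073741824
i=1: (-1)^1×C(8,1)×7^10 = -2259801992
i=2: (-1)^2×C(8,2)×6^10 = 1693052928
i=3: (-1)^3×C(8,3)×5^10 = -546875000
i=4: (-1)^4×C(8,4)×4^10 = 73400320
i=5: (-1)^5×C(8,5)×3^10 = -3306744
i=6: (-1)^6×C(8,6)×2^10 = 28672
i=7: (-1)^7×C(8,7)×1^10 = -8
i=8: (-1)^8×C(8,8)×0^10 = 0
Total = 30240000

Number of surjections = 30240000


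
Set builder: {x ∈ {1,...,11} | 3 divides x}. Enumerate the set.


Checking each candidate:
Condition: multiples of 3 in {1,...,11}
Result = {3, 6, 9}

{3, 6, 9}


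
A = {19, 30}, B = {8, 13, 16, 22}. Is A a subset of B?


A ⊆ B means every element of A is in B.
Elements in A not in B: {19, 30}
So A ⊄ B.

No, A ⊄ B


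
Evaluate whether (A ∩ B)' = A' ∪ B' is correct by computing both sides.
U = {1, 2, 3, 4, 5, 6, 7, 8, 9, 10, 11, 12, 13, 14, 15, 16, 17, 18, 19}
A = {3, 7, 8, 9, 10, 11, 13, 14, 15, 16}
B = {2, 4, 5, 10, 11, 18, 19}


LHS: A ∩ B = {10, 11}
(A ∩ B)' = U \ (A ∩ B) = {1, 2, 3, 4, 5, 6, 7, 8, 9, 12, 13, 14, 15, 16, 17, 18, 19}
A' = {1, 2, 4, 5, 6, 12, 17, 18, 19}, B' = {1, 3, 6, 7, 8, 9, 12, 13, 14, 15, 16, 17}
Claimed RHS: A' ∪ B' = {1, 2, 3, 4, 5, 6, 7, 8, 9, 12, 13, 14, 15, 16, 17, 18, 19}
Identity is VALID: LHS = RHS = {1, 2, 3, 4, 5, 6, 7, 8, 9, 12, 13, 14, 15, 16, 17, 18, 19} ✓

Identity is valid. (A ∩ B)' = A' ∪ B' = {1, 2, 3, 4, 5, 6, 7, 8, 9, 12, 13, 14, 15, 16, 17, 18, 19}


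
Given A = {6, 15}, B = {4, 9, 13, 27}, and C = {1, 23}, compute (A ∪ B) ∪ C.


A ∪ B = {4, 6, 9, 13, 15, 27}
(A ∪ B) ∪ C = {1, 4, 6, 9, 13, 15, 23, 27}

A ∪ B ∪ C = {1, 4, 6, 9, 13, 15, 23, 27}


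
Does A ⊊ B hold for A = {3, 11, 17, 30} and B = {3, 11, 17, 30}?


A ⊂ B requires: A ⊆ B AND A ≠ B.
A ⊆ B? Yes
A = B? Yes
A = B, so A is not a PROPER subset.

No, A is not a proper subset of B


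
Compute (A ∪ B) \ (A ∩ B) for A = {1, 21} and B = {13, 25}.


A △ B = (A \ B) ∪ (B \ A) = elements in exactly one of A or B
A \ B = {1, 21}
B \ A = {13, 25}
A △ B = {1, 13, 21, 25}

A △ B = {1, 13, 21, 25}


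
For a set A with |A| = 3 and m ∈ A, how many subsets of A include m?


Subsets of A containing m correspond to subsets of A \ {m}, which has 2 elements.
Count = 2^(n-1) = 2^2
= 4

Number of subsets containing m = 4


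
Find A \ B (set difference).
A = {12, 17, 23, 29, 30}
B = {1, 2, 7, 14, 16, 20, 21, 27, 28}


A \ B = elements in A but not in B
A = {12, 17, 23, 29, 30}
B = {1, 2, 7, 14, 16, 20, 21, 27, 28}
Remove from A any elements in B
A \ B = {12, 17, 23, 29, 30}

A \ B = {12, 17, 23, 29, 30}


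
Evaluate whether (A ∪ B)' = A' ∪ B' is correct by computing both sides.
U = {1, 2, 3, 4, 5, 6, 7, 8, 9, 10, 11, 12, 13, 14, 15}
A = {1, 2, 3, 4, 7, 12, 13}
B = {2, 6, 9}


LHS: A ∪ B = {1, 2, 3, 4, 6, 7, 9, 12, 13}
(A ∪ B)' = U \ (A ∪ B) = {5, 8, 10, 11, 14, 15}
A' = {5, 6, 8, 9, 10, 11, 14, 15}, B' = {1, 3, 4, 5, 7, 8, 10, 11, 12, 13, 14, 15}
Claimed RHS: A' ∪ B' = {1, 3, 4, 5, 6, 7, 8, 9, 10, 11, 12, 13, 14, 15}
Identity is INVALID: LHS = {5, 8, 10, 11, 14, 15} but the RHS claimed here equals {1, 3, 4, 5, 6, 7, 8, 9, 10, 11, 12, 13, 14, 15}. The correct form is (A ∪ B)' = A' ∩ B'.

Identity is invalid: (A ∪ B)' = {5, 8, 10, 11, 14, 15} but A' ∪ B' = {1, 3, 4, 5, 6, 7, 8, 9, 10, 11, 12, 13, 14, 15}. The correct De Morgan law is (A ∪ B)' = A' ∩ B'.


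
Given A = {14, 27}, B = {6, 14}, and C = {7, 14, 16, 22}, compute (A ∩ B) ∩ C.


A ∩ B = {14}
(A ∩ B) ∩ C = {14}

A ∩ B ∩ C = {14}


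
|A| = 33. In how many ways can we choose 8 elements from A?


C(n,k) = n! / (k!(n-k)!)
C(33,8) = 33! / (8!25!)
= 13884156

C(33,8) = 13884156


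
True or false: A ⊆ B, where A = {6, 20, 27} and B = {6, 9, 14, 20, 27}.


A ⊆ B means every element of A is in B.
All elements of A are in B.
So A ⊆ B.

Yes, A ⊆ B


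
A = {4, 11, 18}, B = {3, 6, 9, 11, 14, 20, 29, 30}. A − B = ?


A \ B = elements in A but not in B
A = {4, 11, 18}
B = {3, 6, 9, 11, 14, 20, 29, 30}
Remove from A any elements in B
A \ B = {4, 18}

A \ B = {4, 18}


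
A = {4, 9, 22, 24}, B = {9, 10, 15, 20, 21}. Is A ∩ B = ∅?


Disjoint means A ∩ B = ∅.
A ∩ B = {9}
A ∩ B ≠ ∅, so A and B are NOT disjoint.

No, A and B are not disjoint (A ∩ B = {9})


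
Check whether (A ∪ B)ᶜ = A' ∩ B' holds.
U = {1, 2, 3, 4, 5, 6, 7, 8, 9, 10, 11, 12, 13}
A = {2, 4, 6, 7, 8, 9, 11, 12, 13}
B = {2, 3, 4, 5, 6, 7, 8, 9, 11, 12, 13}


LHS: A ∪ B = {2, 3, 4, 5, 6, 7, 8, 9, 11, 12, 13}
(A ∪ B)' = U \ (A ∪ B) = {1, 10}
A' = {1, 3, 5, 10}, B' = {1, 10}
Claimed RHS: A' ∩ B' = {1, 10}
Identity is VALID: LHS = RHS = {1, 10} ✓

Identity is valid. (A ∪ B)' = A' ∩ B' = {1, 10}


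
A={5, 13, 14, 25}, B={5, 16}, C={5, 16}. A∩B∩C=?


A ∩ B = {5}
(A ∩ B) ∩ C = {5}

A ∩ B ∩ C = {5}


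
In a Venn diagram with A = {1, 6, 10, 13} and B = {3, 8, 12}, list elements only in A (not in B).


A = {1, 6, 10, 13}
B = {3, 8, 12}
Region: only in A (not in B)
Elements: {1, 6, 10, 13}

Elements only in A (not in B): {1, 6, 10, 13}


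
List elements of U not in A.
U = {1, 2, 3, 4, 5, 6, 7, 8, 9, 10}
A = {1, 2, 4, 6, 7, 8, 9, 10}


Aᶜ = U \ A = elements in U but not in A
U = {1, 2, 3, 4, 5, 6, 7, 8, 9, 10}
A = {1, 2, 4, 6, 7, 8, 9, 10}
Aᶜ = {3, 5}

Aᶜ = {3, 5}


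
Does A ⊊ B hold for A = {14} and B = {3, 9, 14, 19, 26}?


A ⊂ B requires: A ⊆ B AND A ≠ B.
A ⊆ B? Yes
A = B? No
A ⊂ B: Yes (A is a proper subset of B)

Yes, A ⊂ B


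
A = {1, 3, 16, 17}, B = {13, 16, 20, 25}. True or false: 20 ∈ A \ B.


A = {1, 3, 16, 17}, B = {13, 16, 20, 25}
A \ B = elements in A but not in B
A \ B = {1, 3, 17}
Checking if 20 ∈ A \ B
20 is not in A \ B → False

20 ∉ A \ B


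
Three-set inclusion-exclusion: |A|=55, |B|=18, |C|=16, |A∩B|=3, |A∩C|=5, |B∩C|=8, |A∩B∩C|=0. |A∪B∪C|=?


|A∪B∪C| = |A|+|B|+|C| - |A∩B|-|A∩C|-|B∩C| + |A∩B∩C|
= 55+18+16 - 3-5-8 + 0
= 89 - 16 + 0
= 73

|A ∪ B ∪ C| = 73


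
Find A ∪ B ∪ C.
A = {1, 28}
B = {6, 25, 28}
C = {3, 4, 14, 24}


A ∪ B = {1, 6, 25, 28}
(A ∪ B) ∪ C = {1, 3, 4, 6, 14, 24, 25, 28}

A ∪ B ∪ C = {1, 3, 4, 6, 14, 24, 25, 28}


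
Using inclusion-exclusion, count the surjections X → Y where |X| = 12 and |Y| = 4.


n = |X| = 12, k = |Y| = 4. Surjections via inclusion-exclusion:
S(n,k) = Σ(-1)^i × C(k,i) × (k-i)^n, i=0 to k
i=0: (-1)^0×C(4,0)×4^12 = 16777216
i=1: (-1)^1×C(4,1)×3^12 = -2125764
i=2: (-1)^2×C(4,2)×2^12 = 24576
i=3: (-1)^3×C(4,3)×1^12 = -4
i=4: (-1)^4×C(4,4)×0^12 = 0
Total = 14676024

Number of surjections = 14676024


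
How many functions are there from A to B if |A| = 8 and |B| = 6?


Each of |A| = 8 inputs maps to any of |B| = 6 outputs.
# functions = |B|^|A| = 6^8
= 1679616

Number of functions = 1679616


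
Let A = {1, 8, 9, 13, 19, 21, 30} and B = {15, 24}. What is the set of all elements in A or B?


A ∪ B = all elements in A or B (or both)
A = {1, 8, 9, 13, 19, 21, 30}
B = {15, 24}
A ∪ B = {1, 8, 9, 13, 15, 19, 21, 24, 30}

A ∪ B = {1, 8, 9, 13, 15, 19, 21, 24, 30}


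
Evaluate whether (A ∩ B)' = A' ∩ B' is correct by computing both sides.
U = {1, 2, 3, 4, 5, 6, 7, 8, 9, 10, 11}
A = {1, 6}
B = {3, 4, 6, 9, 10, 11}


LHS: A ∩ B = {6}
(A ∩ B)' = U \ (A ∩ B) = {1, 2, 3, 4, 5, 7, 8, 9, 10, 11}
A' = {2, 3, 4, 5, 7, 8, 9, 10, 11}, B' = {1, 2, 5, 7, 8}
Claimed RHS: A' ∩ B' = {2, 5, 7, 8}
Identity is INVALID: LHS = {1, 2, 3, 4, 5, 7, 8, 9, 10, 11} but the RHS claimed here equals {2, 5, 7, 8}. The correct form is (A ∩ B)' = A' ∪ B'.

Identity is invalid: (A ∩ B)' = {1, 2, 3, 4, 5, 7, 8, 9, 10, 11} but A' ∩ B' = {2, 5, 7, 8}. The correct De Morgan law is (A ∩ B)' = A' ∪ B'.


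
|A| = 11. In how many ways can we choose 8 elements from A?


C(n,k) = n! / (k!(n-k)!)
C(11,8) = 11! / (8!3!)
= 165

C(11,8) = 165


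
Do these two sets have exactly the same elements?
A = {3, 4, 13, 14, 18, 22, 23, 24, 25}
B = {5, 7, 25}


Two sets are equal iff they have exactly the same elements.
A = {3, 4, 13, 14, 18, 22, 23, 24, 25}
B = {5, 7, 25}
Differences: {3, 4, 5, 7, 13, 14, 18, 22, 23, 24}
A ≠ B

No, A ≠ B


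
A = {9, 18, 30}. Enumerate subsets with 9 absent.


A subset of A that omits 9 is a subset of A \ {9}, so there are 2^(n-1) = 2^2 = 4 of them.
Subsets excluding 9: ∅, {18}, {30}, {18, 30}

Subsets excluding 9 (4 total): ∅, {18}, {30}, {18, 30}


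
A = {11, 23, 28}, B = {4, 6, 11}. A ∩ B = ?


A ∩ B = elements in both A and B
A = {11, 23, 28}
B = {4, 6, 11}
A ∩ B = {11}

A ∩ B = {11}


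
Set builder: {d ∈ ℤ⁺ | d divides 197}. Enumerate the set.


Checking each candidate:
Condition: positive divisors of 197
Result = {1, 197}

{1, 197}


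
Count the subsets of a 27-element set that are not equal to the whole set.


Total subsets = 2^n = 2^27 = 134217728
Proper subsets exclude the set itself: 2^n - 1
= 134217728 - 1
= 134217727

Number of proper subsets = 134217727


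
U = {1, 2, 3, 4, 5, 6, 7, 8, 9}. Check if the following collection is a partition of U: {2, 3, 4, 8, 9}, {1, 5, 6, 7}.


A partition requires: (1) non-empty parts, (2) pairwise disjoint, (3) union = U
Parts: {2, 3, 4, 8, 9}, {1, 5, 6, 7}
Union of parts: {1, 2, 3, 4, 5, 6, 7, 8, 9}
U = {1, 2, 3, 4, 5, 6, 7, 8, 9}
All non-empty? True
Pairwise disjoint? True
Covers U? True

Yes, valid partition


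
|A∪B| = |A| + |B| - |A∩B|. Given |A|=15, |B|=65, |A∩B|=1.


|A ∪ B| = |A| + |B| - |A ∩ B|
= 15 + 65 - 1
= 79

|A ∪ B| = 79


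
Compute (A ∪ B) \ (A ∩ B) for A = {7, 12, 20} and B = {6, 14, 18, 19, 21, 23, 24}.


A △ B = (A \ B) ∪ (B \ A) = elements in exactly one of A or B
A \ B = {7, 12, 20}
B \ A = {6, 14, 18, 19, 21, 23, 24}
A △ B = {6, 7, 12, 14, 18, 19, 20, 21, 23, 24}

A △ B = {6, 7, 12, 14, 18, 19, 20, 21, 23, 24}


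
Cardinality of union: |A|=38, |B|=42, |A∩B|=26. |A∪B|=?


|A ∪ B| = |A| + |B| - |A ∩ B|
= 38 + 42 - 26
= 54

|A ∪ B| = 54


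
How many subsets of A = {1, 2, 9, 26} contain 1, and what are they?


A subset of A contains 1 iff the remaining 3 elements form any subset of A \ {1}.
Count: 2^(n-1) = 2^3 = 8
Subsets containing 1: {1}, {1, 2}, {1, 9}, {1, 26}, {1, 2, 9}, {1, 2, 26}, {1, 9, 26}, {1, 2, 9, 26}

Subsets containing 1 (8 total): {1}, {1, 2}, {1, 9}, {1, 26}, {1, 2, 9}, {1, 2, 26}, {1, 9, 26}, {1, 2, 9, 26}


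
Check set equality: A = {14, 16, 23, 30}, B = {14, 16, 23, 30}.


Two sets are equal iff they have exactly the same elements.
A = {14, 16, 23, 30}
B = {14, 16, 23, 30}
Same elements → A = B

Yes, A = B


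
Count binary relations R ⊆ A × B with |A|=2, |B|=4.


A relation from A to B is any subset of A × B.
|A × B| = 2 × 4 = 8
# relations = 2^|A × B| = 2^8 = 256

Number of relations = 256


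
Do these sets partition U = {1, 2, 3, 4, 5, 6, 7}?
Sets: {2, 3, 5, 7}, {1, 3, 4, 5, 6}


A partition requires: (1) non-empty parts, (2) pairwise disjoint, (3) union = U
Parts: {2, 3, 5, 7}, {1, 3, 4, 5, 6}
Union of parts: {1, 2, 3, 4, 5, 6, 7}
U = {1, 2, 3, 4, 5, 6, 7}
All non-empty? True
Pairwise disjoint? False
Covers U? True

No, not a valid partition


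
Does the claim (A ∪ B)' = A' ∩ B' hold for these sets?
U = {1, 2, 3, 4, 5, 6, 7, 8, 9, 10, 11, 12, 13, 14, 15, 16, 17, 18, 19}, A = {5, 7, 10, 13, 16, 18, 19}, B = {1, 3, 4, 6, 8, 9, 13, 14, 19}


LHS: A ∪ B = {1, 3, 4, 5, 6, 7, 8, 9, 10, 13, 14, 16, 18, 19}
(A ∪ B)' = U \ (A ∪ B) = {2, 11, 12, 15, 17}
A' = {1, 2, 3, 4, 6, 8, 9, 11, 12, 14, 15, 17}, B' = {2, 5, 7, 10, 11, 12, 15, 16, 17, 18}
Claimed RHS: A' ∩ B' = {2, 11, 12, 15, 17}
Identity is VALID: LHS = RHS = {2, 11, 12, 15, 17} ✓

Identity is valid. (A ∪ B)' = A' ∩ B' = {2, 11, 12, 15, 17}


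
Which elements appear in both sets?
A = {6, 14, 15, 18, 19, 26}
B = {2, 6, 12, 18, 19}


A ∩ B = elements in both A and B
A = {6, 14, 15, 18, 19, 26}
B = {2, 6, 12, 18, 19}
A ∩ B = {6, 18, 19}

A ∩ B = {6, 18, 19}


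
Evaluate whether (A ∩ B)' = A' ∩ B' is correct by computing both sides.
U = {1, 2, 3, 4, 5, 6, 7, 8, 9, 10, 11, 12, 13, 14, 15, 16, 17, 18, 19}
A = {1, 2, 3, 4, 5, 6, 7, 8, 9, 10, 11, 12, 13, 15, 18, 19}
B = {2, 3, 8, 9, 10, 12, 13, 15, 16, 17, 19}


LHS: A ∩ B = {2, 3, 8, 9, 10, 12, 13, 15, 19}
(A ∩ B)' = U \ (A ∩ B) = {1, 4, 5, 6, 7, 11, 14, 16, 17, 18}
A' = {14, 16, 17}, B' = {1, 4, 5, 6, 7, 11, 14, 18}
Claimed RHS: A' ∩ B' = {14}
Identity is INVALID: LHS = {1, 4, 5, 6, 7, 11, 14, 16, 17, 18} but the RHS claimed here equals {14}. The correct form is (A ∩ B)' = A' ∪ B'.

Identity is invalid: (A ∩ B)' = {1, 4, 5, 6, 7, 11, 14, 16, 17, 18} but A' ∩ B' = {14}. The correct De Morgan law is (A ∩ B)' = A' ∪ B'.


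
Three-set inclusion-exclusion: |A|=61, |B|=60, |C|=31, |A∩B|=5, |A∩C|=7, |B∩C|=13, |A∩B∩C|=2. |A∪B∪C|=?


|A∪B∪C| = |A|+|B|+|C| - |A∩B|-|A∩C|-|B∩C| + |A∩B∩C|
= 61+60+31 - 5-7-13 + 2
= 152 - 25 + 2
= 129

|A ∪ B ∪ C| = 129


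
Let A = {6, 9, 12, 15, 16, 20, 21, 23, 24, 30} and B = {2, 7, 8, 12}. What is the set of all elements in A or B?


A ∪ B = all elements in A or B (or both)
A = {6, 9, 12, 15, 16, 20, 21, 23, 24, 30}
B = {2, 7, 8, 12}
A ∪ B = {2, 6, 7, 8, 9, 12, 15, 16, 20, 21, 23, 24, 30}

A ∪ B = {2, 6, 7, 8, 9, 12, 15, 16, 20, 21, 23, 24, 30}


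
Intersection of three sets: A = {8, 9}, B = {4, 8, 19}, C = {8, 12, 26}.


A ∩ B = {8}
(A ∩ B) ∩ C = {8}

A ∩ B ∩ C = {8}


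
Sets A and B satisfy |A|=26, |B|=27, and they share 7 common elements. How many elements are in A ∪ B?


|A ∪ B| = |A| + |B| - |A ∩ B|
= 26 + 27 - 7
= 46

|A ∪ B| = 46


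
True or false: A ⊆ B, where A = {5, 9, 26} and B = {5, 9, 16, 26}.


A ⊆ B means every element of A is in B.
All elements of A are in B.
So A ⊆ B.

Yes, A ⊆ B


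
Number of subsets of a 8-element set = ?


Number of subsets = 2^n
= 2^8
= 256

|P(A)| = 256


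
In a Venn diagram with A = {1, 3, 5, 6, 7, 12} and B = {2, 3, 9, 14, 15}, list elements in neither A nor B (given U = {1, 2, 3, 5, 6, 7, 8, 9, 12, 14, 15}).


A = {1, 3, 5, 6, 7, 12}
B = {2, 3, 9, 14, 15}
Region: in neither A nor B (given U = {1, 2, 3, 5, 6, 7, 8, 9, 12, 14, 15})
Elements: {8}

Elements in neither A nor B (given U = {1, 2, 3, 5, 6, 7, 8, 9, 12, 14, 15}): {8}


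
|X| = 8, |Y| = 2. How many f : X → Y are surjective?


n = |X| = 8, k = |Y| = 2. Surjections via inclusion-exclusion:
S(n,k) = Σ(-1)^i × C(k,i) × (k-i)^n, i=0 to k
i=0: (-1)^0×C(2,0)×2^8 = 256
i=1: (-1)^1×C(2,1)×1^8 = -2
i=2: (-1)^2×C(2,2)×0^8 = 0
Total = 254

Number of surjections = 254


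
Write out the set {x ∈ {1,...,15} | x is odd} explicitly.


Checking each candidate:
Condition: odd numbers in {1,...,15}
Result = {1, 3, 5, 7, 9, 11, 13, 15}

{1, 3, 5, 7, 9, 11, 13, 15}


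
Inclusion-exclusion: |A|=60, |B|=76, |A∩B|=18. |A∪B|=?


|A ∪ B| = |A| + |B| - |A ∩ B|
= 60 + 76 - 18
= 118

|A ∪ B| = 118


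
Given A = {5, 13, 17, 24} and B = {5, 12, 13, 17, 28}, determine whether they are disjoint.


Disjoint means A ∩ B = ∅.
A ∩ B = {5, 13, 17}
A ∩ B ≠ ∅, so A and B are NOT disjoint.

No, A and B are not disjoint (A ∩ B = {5, 13, 17})


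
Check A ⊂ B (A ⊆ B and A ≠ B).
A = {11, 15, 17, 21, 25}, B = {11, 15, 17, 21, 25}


A ⊂ B requires: A ⊆ B AND A ≠ B.
A ⊆ B? Yes
A = B? Yes
A = B, so A is not a PROPER subset.

No, A is not a proper subset of B


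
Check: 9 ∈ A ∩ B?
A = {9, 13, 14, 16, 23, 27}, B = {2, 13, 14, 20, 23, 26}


A = {9, 13, 14, 16, 23, 27}, B = {2, 13, 14, 20, 23, 26}
A ∩ B = elements in both A and B
A ∩ B = {13, 14, 23}
Checking if 9 ∈ A ∩ B
9 is not in A ∩ B → False

9 ∉ A ∩ B


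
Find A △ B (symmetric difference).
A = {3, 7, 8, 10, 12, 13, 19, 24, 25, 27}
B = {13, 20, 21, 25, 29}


A △ B = (A \ B) ∪ (B \ A) = elements in exactly one of A or B
A \ B = {3, 7, 8, 10, 12, 19, 24, 27}
B \ A = {20, 21, 29}
A △ B = {3, 7, 8, 10, 12, 19, 20, 21, 24, 27, 29}

A △ B = {3, 7, 8, 10, 12, 19, 20, 21, 24, 27, 29}


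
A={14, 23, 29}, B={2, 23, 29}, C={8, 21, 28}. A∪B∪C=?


A ∪ B = {2, 14, 23, 29}
(A ∪ B) ∪ C = {2, 8, 14, 21, 23, 28, 29}

A ∪ B ∪ C = {2, 8, 14, 21, 23, 28, 29}


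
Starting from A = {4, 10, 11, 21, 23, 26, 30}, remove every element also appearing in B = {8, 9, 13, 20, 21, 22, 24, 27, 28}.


A \ B = elements in A but not in B
A = {4, 10, 11, 21, 23, 26, 30}
B = {8, 9, 13, 20, 21, 22, 24, 27, 28}
Remove from A any elements in B
A \ B = {4, 10, 11, 23, 26, 30}

A \ B = {4, 10, 11, 23, 26, 30}


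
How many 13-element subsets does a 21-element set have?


C(n,k) = n! / (k!(n-k)!)
C(21,13) = 21! / (13!8!)
= 203490

C(21,13) = 203490


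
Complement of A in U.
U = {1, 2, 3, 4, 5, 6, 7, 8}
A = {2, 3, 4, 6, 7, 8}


Aᶜ = U \ A = elements in U but not in A
U = {1, 2, 3, 4, 5, 6, 7, 8}
A = {2, 3, 4, 6, 7, 8}
Aᶜ = {1, 5}

Aᶜ = {1, 5}


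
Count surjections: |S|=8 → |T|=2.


n = |S| = 8, k = |T| = 2. Surjections via inclusion-exclusion:
S(n,k) = Σ(-1)^i × C(k,i) × (k-i)^n, i=0 to k
i=0: (-1)^0×C(2,0)×2^8 = 256
i=1: (-1)^1×C(2,1)×1^8 = -2
i=2: (-1)^2×C(2,2)×0^8 = 0
Total = 254

Number of surjections = 254


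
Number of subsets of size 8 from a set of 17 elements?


C(n,k) = n! / (k!(n-k)!)
C(17,8) = 17! / (8!9!)
= 24310

C(17,8) = 24310


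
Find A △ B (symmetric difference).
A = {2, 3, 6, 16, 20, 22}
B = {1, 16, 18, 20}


A △ B = (A \ B) ∪ (B \ A) = elements in exactly one of A or B
A \ B = {2, 3, 6, 22}
B \ A = {1, 18}
A △ B = {1, 2, 3, 6, 18, 22}

A △ B = {1, 2, 3, 6, 18, 22}


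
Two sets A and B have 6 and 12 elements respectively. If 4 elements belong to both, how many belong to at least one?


|A ∪ B| = |A| + |B| - |A ∩ B|
= 6 + 12 - 4
= 14

|A ∪ B| = 14


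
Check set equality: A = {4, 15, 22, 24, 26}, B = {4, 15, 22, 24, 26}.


Two sets are equal iff they have exactly the same elements.
A = {4, 15, 22, 24, 26}
B = {4, 15, 22, 24, 26}
Same elements → A = B

Yes, A = B


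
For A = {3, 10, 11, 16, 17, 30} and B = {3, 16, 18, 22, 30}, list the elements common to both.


A ∩ B = elements in both A and B
A = {3, 10, 11, 16, 17, 30}
B = {3, 16, 18, 22, 30}
A ∩ B = {3, 16, 30}

A ∩ B = {3, 16, 30}


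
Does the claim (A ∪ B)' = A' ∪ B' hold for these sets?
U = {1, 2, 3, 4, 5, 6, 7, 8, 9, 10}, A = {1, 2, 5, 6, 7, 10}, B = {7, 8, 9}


LHS: A ∪ B = {1, 2, 5, 6, 7, 8, 9, 10}
(A ∪ B)' = U \ (A ∪ B) = {3, 4}
A' = {3, 4, 8, 9}, B' = {1, 2, 3, 4, 5, 6, 10}
Claimed RHS: A' ∪ B' = {1, 2, 3, 4, 5, 6, 8, 9, 10}
Identity is INVALID: LHS = {3, 4} but the RHS claimed here equals {1, 2, 3, 4, 5, 6, 8, 9, 10}. The correct form is (A ∪ B)' = A' ∩ B'.

Identity is invalid: (A ∪ B)' = {3, 4} but A' ∪ B' = {1, 2, 3, 4, 5, 6, 8, 9, 10}. The correct De Morgan law is (A ∪ B)' = A' ∩ B'.


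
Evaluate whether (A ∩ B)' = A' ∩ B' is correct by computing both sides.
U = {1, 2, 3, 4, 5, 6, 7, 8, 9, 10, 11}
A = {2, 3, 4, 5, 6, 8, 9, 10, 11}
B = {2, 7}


LHS: A ∩ B = {2}
(A ∩ B)' = U \ (A ∩ B) = {1, 3, 4, 5, 6, 7, 8, 9, 10, 11}
A' = {1, 7}, B' = {1, 3, 4, 5, 6, 8, 9, 10, 11}
Claimed RHS: A' ∩ B' = {1}
Identity is INVALID: LHS = {1, 3, 4, 5, 6, 7, 8, 9, 10, 11} but the RHS claimed here equals {1}. The correct form is (A ∩ B)' = A' ∪ B'.

Identity is invalid: (A ∩ B)' = {1, 3, 4, 5, 6, 7, 8, 9, 10, 11} but A' ∩ B' = {1}. The correct De Morgan law is (A ∩ B)' = A' ∪ B'.


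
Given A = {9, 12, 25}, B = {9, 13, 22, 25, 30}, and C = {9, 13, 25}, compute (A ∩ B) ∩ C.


A ∩ B = {9, 25}
(A ∩ B) ∩ C = {9, 25}

A ∩ B ∩ C = {9, 25}


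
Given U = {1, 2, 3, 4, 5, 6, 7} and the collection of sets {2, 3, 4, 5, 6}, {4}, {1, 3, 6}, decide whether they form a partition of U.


A partition requires: (1) non-empty parts, (2) pairwise disjoint, (3) union = U
Parts: {2, 3, 4, 5, 6}, {4}, {1, 3, 6}
Union of parts: {1, 2, 3, 4, 5, 6}
U = {1, 2, 3, 4, 5, 6, 7}
All non-empty? True
Pairwise disjoint? False
Covers U? False

No, not a valid partition


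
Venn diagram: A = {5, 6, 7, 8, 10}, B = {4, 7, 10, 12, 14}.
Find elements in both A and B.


A = {5, 6, 7, 8, 10}
B = {4, 7, 10, 12, 14}
Region: in both A and B
Elements: {7, 10}

Elements in both A and B: {7, 10}


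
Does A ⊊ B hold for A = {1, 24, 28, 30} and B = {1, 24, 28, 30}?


A ⊂ B requires: A ⊆ B AND A ≠ B.
A ⊆ B? Yes
A = B? Yes
A = B, so A is not a PROPER subset.

No, A is not a proper subset of B


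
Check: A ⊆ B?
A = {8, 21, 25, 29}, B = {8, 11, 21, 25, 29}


A ⊆ B means every element of A is in B.
All elements of A are in B.
So A ⊆ B.

Yes, A ⊆ B


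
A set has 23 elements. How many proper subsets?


Total subsets = 2^n = 2^23 = 8388608
Proper subsets exclude the set itself: 2^n - 1
= 8388608 - 1
= 8388607

Number of proper subsets = 8388607


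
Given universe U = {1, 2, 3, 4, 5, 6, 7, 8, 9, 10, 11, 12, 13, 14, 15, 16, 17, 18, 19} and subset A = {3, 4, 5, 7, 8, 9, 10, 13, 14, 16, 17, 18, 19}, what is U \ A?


Aᶜ = U \ A = elements in U but not in A
U = {1, 2, 3, 4, 5, 6, 7, 8, 9, 10, 11, 12, 13, 14, 15, 16, 17, 18, 19}
A = {3, 4, 5, 7, 8, 9, 10, 13, 14, 16, 17, 18, 19}
Aᶜ = {1, 2, 6, 11, 12, 15}

Aᶜ = {1, 2, 6, 11, 12, 15}


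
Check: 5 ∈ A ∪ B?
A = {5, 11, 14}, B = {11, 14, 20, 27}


A = {5, 11, 14}, B = {11, 14, 20, 27}
A ∪ B = all elements in A or B
A ∪ B = {5, 11, 14, 20, 27}
Checking if 5 ∈ A ∪ B
5 is in A ∪ B → True

5 ∈ A ∪ B


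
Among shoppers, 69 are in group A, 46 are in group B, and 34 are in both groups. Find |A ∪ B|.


|A ∪ B| = |A| + |B| - |A ∩ B|
= 69 + 46 - 34
= 81

|A ∪ B| = 81


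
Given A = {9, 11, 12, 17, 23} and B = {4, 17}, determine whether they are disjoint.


Disjoint means A ∩ B = ∅.
A ∩ B = {17}
A ∩ B ≠ ∅, so A and B are NOT disjoint.

No, A and B are not disjoint (A ∩ B = {17})


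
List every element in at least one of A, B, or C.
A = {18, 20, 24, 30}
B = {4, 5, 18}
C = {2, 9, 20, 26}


A ∪ B = {4, 5, 18, 20, 24, 30}
(A ∪ B) ∪ C = {2, 4, 5, 9, 18, 20, 24, 26, 30}

A ∪ B ∪ C = {2, 4, 5, 9, 18, 20, 24, 26, 30}


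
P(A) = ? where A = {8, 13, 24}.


|A| = 3, so |P(A)| = 2^3 = 8
Enumerate subsets by cardinality (0 to 3):
∅, {8}, {13}, {24}, {8, 13}, {8, 24}, {13, 24}, {8, 13, 24}

P(A) has 8 subsets: ∅, {8}, {13}, {24}, {8, 13}, {8, 24}, {13, 24}, {8, 13, 24}


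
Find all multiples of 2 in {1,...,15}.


Checking each candidate:
Condition: multiples of 2 in {1,...,15}
Result = {2, 4, 6, 8, 10, 12, 14}

{2, 4, 6, 8, 10, 12, 14}


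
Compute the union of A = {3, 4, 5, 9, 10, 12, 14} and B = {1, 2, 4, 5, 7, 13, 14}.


A ∪ B = all elements in A or B (or both)
A = {3, 4, 5, 9, 10, 12, 14}
B = {1, 2, 4, 5, 7, 13, 14}
A ∪ B = {1, 2, 3, 4, 5, 7, 9, 10, 12, 13, 14}

A ∪ B = {1, 2, 3, 4, 5, 7, 9, 10, 12, 13, 14}


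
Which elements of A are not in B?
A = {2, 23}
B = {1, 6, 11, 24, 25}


A \ B = elements in A but not in B
A = {2, 23}
B = {1, 6, 11, 24, 25}
Remove from A any elements in B
A \ B = {2, 23}

A \ B = {2, 23}


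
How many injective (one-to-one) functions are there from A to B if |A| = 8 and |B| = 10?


An injection sends each of |A| = 8 inputs to a distinct output in B.
# injections = |B|·(|B|-1)·…·(|B|-|A|+1) = 10! / (10 - 8)!
= 10 × 9 × 8 × 7 × 6 × 5 × 4 × 3
= 1814400

Number of injections = 1814400


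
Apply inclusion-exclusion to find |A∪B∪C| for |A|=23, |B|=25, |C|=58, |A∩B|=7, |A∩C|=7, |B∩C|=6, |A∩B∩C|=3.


|A∪B∪C| = |A|+|B|+|C| - |A∩B|-|A∩C|-|B∩C| + |A∩B∩C|
= 23+25+58 - 7-7-6 + 3
= 106 - 20 + 3
= 89

|A ∪ B ∪ C| = 89


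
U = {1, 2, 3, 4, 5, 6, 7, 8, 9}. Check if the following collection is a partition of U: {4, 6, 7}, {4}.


A partition requires: (1) non-empty parts, (2) pairwise disjoint, (3) union = U
Parts: {4, 6, 7}, {4}
Union of parts: {4, 6, 7}
U = {1, 2, 3, 4, 5, 6, 7, 8, 9}
All non-empty? True
Pairwise disjoint? False
Covers U? False

No, not a valid partition


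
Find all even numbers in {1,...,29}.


Checking each candidate:
Condition: even numbers in {1,...,29}
Result = {2, 4, 6, 8, 10, 12, 14, 16, 18, 20, 22, 24, 26, 28}

{2, 4, 6, 8, 10, 12, 14, 16, 18, 20, 22, 24, 26, 28}


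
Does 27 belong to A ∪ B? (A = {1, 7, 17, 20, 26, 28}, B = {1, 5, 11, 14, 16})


A = {1, 7, 17, 20, 26, 28}, B = {1, 5, 11, 14, 16}
A ∪ B = all elements in A or B
A ∪ B = {1, 5, 7, 11, 14, 16, 17, 20, 26, 28}
Checking if 27 ∈ A ∪ B
27 is not in A ∪ B → False

27 ∉ A ∪ B


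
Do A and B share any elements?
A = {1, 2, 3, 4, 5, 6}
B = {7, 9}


Disjoint means A ∩ B = ∅.
A ∩ B = ∅
A ∩ B = ∅, so A and B are disjoint.

No — A and B share no elements (A ∩ B = ∅), so they are disjoint


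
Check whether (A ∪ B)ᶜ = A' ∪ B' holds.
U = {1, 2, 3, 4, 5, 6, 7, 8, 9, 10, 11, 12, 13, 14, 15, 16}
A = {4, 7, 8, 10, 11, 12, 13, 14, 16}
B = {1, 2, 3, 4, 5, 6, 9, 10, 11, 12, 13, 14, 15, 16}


LHS: A ∪ B = {1, 2, 3, 4, 5, 6, 7, 8, 9, 10, 11, 12, 13, 14, 15, 16}
(A ∪ B)' = U \ (A ∪ B) = ∅
A' = {1, 2, 3, 5, 6, 9, 15}, B' = {7, 8}
Claimed RHS: A' ∪ B' = {1, 2, 3, 5, 6, 7, 8, 9, 15}
Identity is INVALID: LHS = ∅ but the RHS claimed here equals {1, 2, 3, 5, 6, 7, 8, 9, 15}. The correct form is (A ∪ B)' = A' ∩ B'.

Identity is invalid: (A ∪ B)' = ∅ but A' ∪ B' = {1, 2, 3, 5, 6, 7, 8, 9, 15}. The correct De Morgan law is (A ∪ B)' = A' ∩ B'.
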